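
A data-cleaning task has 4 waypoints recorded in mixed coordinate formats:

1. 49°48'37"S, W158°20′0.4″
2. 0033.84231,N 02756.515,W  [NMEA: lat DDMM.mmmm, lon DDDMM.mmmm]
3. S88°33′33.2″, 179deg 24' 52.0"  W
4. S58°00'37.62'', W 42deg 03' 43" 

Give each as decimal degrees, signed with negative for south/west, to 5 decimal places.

Point 1:
  Lat: 48′ + 37″ = 48.61667′; 49 + 48.61667/60 = 49.810278
  S ⇒ negate
  Longitude: 158° + 20/60 + 0.4/3600 = 158 + 0.333333 + 0.000111 = 158.333444
  hemisphere W, so the sign is −
Point 2:
  φ: degrees = first 2 digits = 0, minutes = 33.84231; 0 + 33.84231/60 = 0.564039
  N → positive
  Longitude: degrees = first 3 digits = 27, minutes = 56.515; 27 + 56.515/60 = 27.941917
  W ⇒ negate
Point 3:
  φ: 88° + 33/60 + 33.2/3600 = 88 + 0.550000 + 0.009222 = 88.559222
  hemisphere S, so the sign is −
  λ: 179° + 24/60 + 52/3600 = 179 + 0.400000 + 0.014444 = 179.414444
  W ⇒ negate
Point 4:
  Lat: 58 + 0/60 + 37.62/3600 = 58.010450
  hemisphere S, so the sign is −
  Lon: 42 + 3/60 + 43/3600 = 42.061944
  W ⇒ negate

1. -49.81028, -158.33344
2. 0.56404, -27.94192
3. -88.55922, -179.41444
4. -58.01045, -42.06194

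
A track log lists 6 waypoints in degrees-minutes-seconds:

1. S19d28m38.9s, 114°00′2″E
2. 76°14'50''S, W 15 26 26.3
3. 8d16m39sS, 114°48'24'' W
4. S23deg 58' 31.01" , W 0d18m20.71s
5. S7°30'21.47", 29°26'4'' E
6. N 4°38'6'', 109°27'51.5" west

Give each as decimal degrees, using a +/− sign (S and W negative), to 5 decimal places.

1. -19.47747, 114.00056
2. -76.24722, -15.44064
3. -8.27750, -114.80667
4. -23.97528, -0.30575
5. -7.50596, 29.43444
6. 4.63500, -109.46431

Point 1:
  φ: 28′ + 38.9″ = 28.64833′; 19 + 28.64833/60 = 19.477472
  S → negative
  Longitude: 114 + 0/60 + 2/3600 = 114.000556
  E → positive
Point 2:
  Latitude: 76° + 14/60 + 50/3600 = 76 + 0.233333 + 0.013889 = 76.247222
  hemisphere S, so the sign is −
  Longitude: 15 + 26/60 + 26.3/3600 = 15.440639
  W ⇒ negate
Point 3:
  Latitude: 8 + 16/60 + 39/3600 = 8.277500
  S → negative
  Lon: 114° + 48/60 + 24/3600 = 114 + 0.800000 + 0.006667 = 114.806667
  hemisphere W, so the sign is −
Point 4:
  φ: 23 + 58/60 + 31.01/3600 = 23.975281
  hemisphere S, so the sign is −
  Longitude: 18′ + 20.71″ = 18.34517′; 0 + 18.34517/60 = 0.305753
  W → negative
Point 5:
  φ: 7° + 30/60 + 21.47/3600 = 7 + 0.500000 + 0.005964 = 7.505964
  S ⇒ negate
  λ: 29 + 26/60 + 4/3600 = 29.434444
  E ⇒ keep positive
Point 6:
  φ: 4° + 38/60 + 6/3600 = 4 + 0.633333 + 0.001667 = 4.635000
  N → positive
  Lon: 109° + 27/60 + 51.5/3600 = 109 + 0.450000 + 0.014306 = 109.464306
  hemisphere W, so the sign is −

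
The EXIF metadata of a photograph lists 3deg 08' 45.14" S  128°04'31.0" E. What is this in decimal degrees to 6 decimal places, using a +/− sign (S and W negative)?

-3.145872, 128.075278

Latitude: 3° + 8/60 + 45.14/3600 = 3 + 0.133333 + 0.012539 = 3.1458722
S → negative
λ: 4′ + 31″ = 4.51667′; 128 + 4.51667/60 = 128.0752778
E ⇒ keep positive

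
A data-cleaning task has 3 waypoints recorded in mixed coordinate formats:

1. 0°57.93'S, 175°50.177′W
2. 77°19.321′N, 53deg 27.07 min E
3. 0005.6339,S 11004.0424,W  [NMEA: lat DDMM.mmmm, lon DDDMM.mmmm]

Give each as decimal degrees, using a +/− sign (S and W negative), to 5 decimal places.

1. -0.96550, -175.83628
2. 77.32202, 53.45117
3. -0.09390, -110.06737

Point 1:
  φ: 0 + 57.93/60 = 0.965500
  S → negative
  λ: 175 + 50.177/60 = 175.836283
  W → negative
Point 2:
  Lat: 19.321′ = 0.322017°; total 77.322017
  N → positive
  Longitude: 27.07′ = 0.451167°; total 53.451167
  E → positive
Point 3:
  φ: split at 2 digits → 00° and 5.6339′; 0 + 5.6339/60 = 0.093898
  S → negative
  Lon: split at 3 digits → 110° and 4.0424′; 110 + 4.0424/60 = 110.067373
  W → negative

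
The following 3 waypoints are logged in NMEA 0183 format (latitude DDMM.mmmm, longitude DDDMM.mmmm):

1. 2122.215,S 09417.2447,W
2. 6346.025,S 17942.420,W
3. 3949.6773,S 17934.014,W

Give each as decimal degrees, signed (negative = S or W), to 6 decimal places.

1. -21.370250, -94.287412
2. -63.767083, -179.707000
3. -39.827955, -179.566900

Point 1:
  Latitude: degrees = first 2 digits = 21, minutes = 22.215; 21 + 22.215/60 = 21.3702500
  S → negative
  Longitude: degrees = first 3 digits = 94, minutes = 17.2447; 94 + 17.2447/60 = 94.2874117
  hemisphere W, so the sign is −
Point 2:
  φ: degrees = first 2 digits = 63, minutes = 46.025; 63 + 46.025/60 = 63.7670833
  hemisphere S, so the sign is −
  Lon: split at 3 digits → 179° and 42.42′; 179 + 42.42/60 = 179.7070000
  W → negative
Point 3:
  Lat: degrees = first 2 digits = 39, minutes = 49.6773; 39 + 49.6773/60 = 39.8279550
  hemisphere S, so the sign is −
  Lon: split at 3 digits → 179° and 34.014′; 179 + 34.014/60 = 179.5669000
  hemisphere W, so the sign is −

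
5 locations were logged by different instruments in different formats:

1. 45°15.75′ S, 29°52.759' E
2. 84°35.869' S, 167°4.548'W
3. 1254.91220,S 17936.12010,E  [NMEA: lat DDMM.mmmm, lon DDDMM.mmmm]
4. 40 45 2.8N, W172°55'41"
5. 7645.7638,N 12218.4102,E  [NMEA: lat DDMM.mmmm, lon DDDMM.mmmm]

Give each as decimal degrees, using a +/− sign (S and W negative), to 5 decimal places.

Point 1:
  Latitude: 15.75′ = 0.262500°; total 45.262500
  S ⇒ negate
  λ: 52.759′ = 0.879317°; total 29.879317
  E → positive
Point 2:
  φ: 35.869′ = 0.597817°; total 84.597817
  hemisphere S, so the sign is −
  λ: 167 + 4.548/60 = 167.075800
  W ⇒ negate
Point 3:
  φ: split at 2 digits → 12° and 54.9122′; 12 + 54.9122/60 = 12.915203
  hemisphere S, so the sign is −
  Longitude: split at 3 digits → 179° and 36.1201′; 179 + 36.1201/60 = 179.602002
  E ⇒ keep positive
Point 4:
  Latitude: 40 + 45/60 + 2.8/3600 = 40.750778
  N ⇒ keep positive
  λ: 172 + 55/60 + 41/3600 = 172.928056
  hemisphere W, so the sign is −
Point 5:
  Latitude: degrees = first 2 digits = 76, minutes = 45.7638; 76 + 45.7638/60 = 76.762730
  N → positive
  Longitude: degrees = first 3 digits = 122, minutes = 18.4102; 122 + 18.4102/60 = 122.306837
  E → positive

1. -45.26250, 29.87932
2. -84.59782, -167.07580
3. -12.91520, 179.60200
4. 40.75078, -172.92806
5. 76.76273, 122.30684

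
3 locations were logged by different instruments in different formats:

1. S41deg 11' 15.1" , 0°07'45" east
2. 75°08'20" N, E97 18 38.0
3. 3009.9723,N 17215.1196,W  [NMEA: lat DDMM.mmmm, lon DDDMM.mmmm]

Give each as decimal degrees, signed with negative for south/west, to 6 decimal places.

1. -41.187528, 0.129167
2. 75.138889, 97.310556
3. 30.166205, -172.251993

Point 1:
  φ: 41 + 11/60 + 15.1/3600 = 41.1875278
  S ⇒ negate
  Longitude: 7′ + 45″ = 7.75000′; 0 + 7.75000/60 = 0.1291667
  E → positive
Point 2:
  Latitude: 75 + 8/60 + 20/3600 = 75.1388889
  N → positive
  Lon: 97 + 18/60 + 38/3600 = 97.3105556
  E → positive
Point 3:
  φ: split at 2 digits → 30° and 9.9723′; 30 + 9.9723/60 = 30.1662050
  N → positive
  Longitude: split at 3 digits → 172° and 15.1196′; 172 + 15.1196/60 = 172.2519933
  hemisphere W, so the sign is −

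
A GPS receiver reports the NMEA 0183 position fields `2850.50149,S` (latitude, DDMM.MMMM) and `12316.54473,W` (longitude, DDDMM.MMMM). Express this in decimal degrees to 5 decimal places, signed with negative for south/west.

-28.84169, -123.27575

φ: degrees = first 2 digits = 28, minutes = 50.50149; 28 + 50.50149/60 = 28.841692
S → negative
Lon: split at 3 digits → 123° and 16.54473′; 123 + 16.54473/60 = 123.275746
W ⇒ negate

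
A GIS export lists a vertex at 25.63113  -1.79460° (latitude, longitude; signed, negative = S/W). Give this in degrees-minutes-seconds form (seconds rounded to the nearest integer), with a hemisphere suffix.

φ: 0.631130 × 60 = 37.86780′ → 37′, remainder × 60 = 52.07″
Longitude is negative → W; |value| = 1.794600
Longitude: whole degrees 1; 47.67600′ → 47′ and 40.56″

25°37′52″ N, 1°47′41″ W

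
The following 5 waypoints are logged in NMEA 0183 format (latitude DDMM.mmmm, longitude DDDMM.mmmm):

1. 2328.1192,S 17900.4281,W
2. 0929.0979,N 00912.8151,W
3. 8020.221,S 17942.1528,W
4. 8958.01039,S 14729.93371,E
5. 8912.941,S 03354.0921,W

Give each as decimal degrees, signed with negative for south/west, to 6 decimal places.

1. -23.468653, -179.007135
2. 9.484965, -9.213585
3. -80.337017, -179.702547
4. -89.966840, 147.498895
5. -89.215683, -33.901535

Point 1:
  Latitude: split at 2 digits → 23° and 28.1192′; 23 + 28.1192/60 = 23.4686533
  S → negative
  λ: split at 3 digits → 179° and 0.4281′; 179 + 0.4281/60 = 179.0071350
  hemisphere W, so the sign is −
Point 2:
  Lat: degrees = first 2 digits = 9, minutes = 29.0979; 9 + 29.0979/60 = 9.4849650
  N → positive
  Lon: degrees = first 3 digits = 9, minutes = 12.8151; 9 + 12.8151/60 = 9.2135850
  W ⇒ negate
Point 3:
  Lat: split at 2 digits → 80° and 20.221′; 80 + 20.221/60 = 80.3370167
  S → negative
  Lon: split at 3 digits → 179° and 42.1528′; 179 + 42.1528/60 = 179.7025467
  hemisphere W, so the sign is −
Point 4:
  Lat: degrees = first 2 digits = 89, minutes = 58.01039; 89 + 58.01039/60 = 89.9668398
  S → negative
  Lon: split at 3 digits → 147° and 29.93371′; 147 + 29.93371/60 = 147.4988952
  E ⇒ keep positive
Point 5:
  Lat: degrees = first 2 digits = 89, minutes = 12.941; 89 + 12.941/60 = 89.2156833
  S → negative
  Lon: degrees = first 3 digits = 33, minutes = 54.0921; 33 + 54.0921/60 = 33.9015350
  W → negative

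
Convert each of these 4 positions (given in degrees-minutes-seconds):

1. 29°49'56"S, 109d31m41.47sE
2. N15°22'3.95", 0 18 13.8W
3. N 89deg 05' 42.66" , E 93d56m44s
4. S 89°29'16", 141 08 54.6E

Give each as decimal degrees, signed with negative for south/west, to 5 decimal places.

1. -29.83222, 109.52819
2. 15.36776, -0.30383
3. 89.09518, 93.94556
4. -89.48778, 141.14850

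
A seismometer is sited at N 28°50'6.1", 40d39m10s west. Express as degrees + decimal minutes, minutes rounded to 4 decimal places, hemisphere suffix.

28° 50.1017′ N, 40° 39.1667′ W

Lat: 50 + 6.1/60 = 50.101667′
Longitude: seconds/60 = 0.16667; minutes = 39 + 0.16667 = 39.166667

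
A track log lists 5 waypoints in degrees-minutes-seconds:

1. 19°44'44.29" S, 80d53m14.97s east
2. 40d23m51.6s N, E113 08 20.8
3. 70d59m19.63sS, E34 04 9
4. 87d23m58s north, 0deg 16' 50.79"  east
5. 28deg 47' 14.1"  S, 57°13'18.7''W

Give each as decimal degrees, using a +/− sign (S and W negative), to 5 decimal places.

1. -19.74564, 80.88749
2. 40.39767, 113.13911
3. -70.98879, 34.06917
4. 87.39944, 0.28078
5. -28.78725, -57.22186

Point 1:
  φ: 44′ + 44.29″ = 44.73817′; 19 + 44.73817/60 = 19.745636
  S → negative
  λ: 80° + 53/60 + 14.97/3600 = 80 + 0.883333 + 0.004158 = 80.887492
  E ⇒ keep positive
Point 2:
  φ: 40 + 23/60 + 51.6/3600 = 40.397667
  N ⇒ keep positive
  λ: 8′ + 20.8″ = 8.34667′; 113 + 8.34667/60 = 113.139111
  E → positive
Point 3:
  φ: 59′ + 19.63″ = 59.32717′; 70 + 59.32717/60 = 70.988786
  hemisphere S, so the sign is −
  Lon: 4′ + 9″ = 4.15000′; 34 + 4.15000/60 = 34.069167
  E → positive
Point 4:
  Latitude: 87° + 23/60 + 58/3600 = 87 + 0.383333 + 0.016111 = 87.399444
  N ⇒ keep positive
  λ: 0° + 16/60 + 50.79/3600 = 0 + 0.266667 + 0.014108 = 0.280775
  E ⇒ keep positive
Point 5:
  φ: 28° + 47/60 + 14.1/3600 = 28 + 0.783333 + 0.003917 = 28.787250
  S → negative
  Lon: 13′ + 18.7″ = 13.31167′; 57 + 13.31167/60 = 57.221861
  W ⇒ negate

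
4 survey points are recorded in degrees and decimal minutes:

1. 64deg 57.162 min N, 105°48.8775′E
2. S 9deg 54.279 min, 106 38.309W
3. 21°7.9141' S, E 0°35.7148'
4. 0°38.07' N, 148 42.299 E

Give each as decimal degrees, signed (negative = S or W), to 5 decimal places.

Point 1:
  Latitude: 57.162′ = 0.952700°; total 64.952700
  N → positive
  λ: 48.8775′ = 0.814625°; total 105.814625
  E ⇒ keep positive
Point 2:
  Lat: 9 + 54.279/60 = 9.904650
  S ⇒ negate
  Lon: 38.309′ = 0.638483°; total 106.638483
  W → negative
Point 3:
  Lat: 7.9141′ = 0.131902°; total 21.131902
  S ⇒ negate
  Lon: 0 + 35.7148/60 = 0.595247
  E → positive
Point 4:
  φ: 0 + 38.07/60 = 0.634500
  N → positive
  Lon: 42.299′ = 0.704983°; total 148.704983
  E ⇒ keep positive

1. 64.95270, 105.81463
2. -9.90465, -106.63848
3. -21.13190, 0.59525
4. 0.63450, 148.70498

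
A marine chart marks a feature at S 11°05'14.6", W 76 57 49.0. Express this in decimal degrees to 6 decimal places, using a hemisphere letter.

11.087389° S, 76.963611° W

Latitude: 5′ + 14.6″ = 5.24333′; 11 + 5.24333/60 = 11.0873889
Lon: 76° + 57/60 + 49/3600 = 76 + 0.950000 + 0.013611 = 76.9636111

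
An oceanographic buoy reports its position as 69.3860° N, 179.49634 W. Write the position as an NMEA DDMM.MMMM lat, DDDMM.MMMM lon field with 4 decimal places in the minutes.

6923.1600,N / 17929.7804,W

Latitude: fractional part 0.386000 → 23.160000 minutes
Longitude: 179° + 0.496340 × 60 = 179° 29.780400′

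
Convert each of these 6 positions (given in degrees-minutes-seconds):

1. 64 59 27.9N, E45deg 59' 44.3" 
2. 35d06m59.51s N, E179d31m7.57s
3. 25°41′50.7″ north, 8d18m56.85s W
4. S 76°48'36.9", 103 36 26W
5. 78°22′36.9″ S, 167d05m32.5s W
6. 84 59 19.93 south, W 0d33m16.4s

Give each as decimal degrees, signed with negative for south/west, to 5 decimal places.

1. 64.99108, 45.99564
2. 35.11653, 179.51877
3. 25.69742, -8.31579
4. -76.81025, -103.60722
5. -78.37692, -167.09236
6. -84.98887, -0.55456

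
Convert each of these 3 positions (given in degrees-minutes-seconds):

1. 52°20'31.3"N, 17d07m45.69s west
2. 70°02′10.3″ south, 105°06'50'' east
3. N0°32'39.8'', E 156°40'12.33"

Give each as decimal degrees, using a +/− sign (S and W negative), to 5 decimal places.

Point 1:
  Lat: 52 + 20/60 + 31.3/3600 = 52.342028
  N → positive
  Lon: 7′ + 45.69″ = 7.76150′; 17 + 7.76150/60 = 17.129358
  hemisphere W, so the sign is −
Point 2:
  φ: 2′ + 10.3″ = 2.17167′; 70 + 2.17167/60 = 70.036194
  S → negative
  Longitude: 105 + 6/60 + 50/3600 = 105.113889
  E ⇒ keep positive
Point 3:
  φ: 0° + 32/60 + 39.8/3600 = 0 + 0.533333 + 0.011056 = 0.544389
  N ⇒ keep positive
  λ: 156° + 40/60 + 12.33/3600 = 156 + 0.666667 + 0.003425 = 156.670092
  E ⇒ keep positive

1. 52.34203, -17.12936
2. -70.03619, 105.11389
3. 0.54439, 156.67009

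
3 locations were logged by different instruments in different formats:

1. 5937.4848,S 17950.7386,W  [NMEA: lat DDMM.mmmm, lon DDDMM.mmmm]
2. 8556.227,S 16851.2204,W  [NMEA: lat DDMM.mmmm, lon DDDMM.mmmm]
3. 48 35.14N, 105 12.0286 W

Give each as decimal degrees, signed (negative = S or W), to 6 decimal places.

Point 1:
  Latitude: degrees = first 2 digits = 59, minutes = 37.4848; 59 + 37.4848/60 = 59.6247467
  S ⇒ negate
  Lon: split at 3 digits → 179° and 50.7386′; 179 + 50.7386/60 = 179.8456433
  W → negative
Point 2:
  φ: degrees = first 2 digits = 85, minutes = 56.227; 85 + 56.227/60 = 85.9371167
  S → negative
  Longitude: split at 3 digits → 168° and 51.2204′; 168 + 51.2204/60 = 168.8536733
  W → negative
Point 3:
  Latitude: 48 + 35.14/60 = 48.5856667
  N ⇒ keep positive
  Longitude: 105 + 12.0286/60 = 105.2004767
  W → negative

1. -59.624747, -179.845643
2. -85.937117, -168.853673
3. 48.585667, -105.200477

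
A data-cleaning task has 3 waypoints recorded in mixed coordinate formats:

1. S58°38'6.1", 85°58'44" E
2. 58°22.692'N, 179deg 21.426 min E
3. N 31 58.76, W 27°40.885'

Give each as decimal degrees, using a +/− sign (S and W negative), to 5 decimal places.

Point 1:
  Latitude: 38′ + 6.1″ = 38.10167′; 58 + 38.10167/60 = 58.635028
  S → negative
  Lon: 85° + 58/60 + 44/3600 = 85 + 0.966667 + 0.012222 = 85.978889
  E → positive
Point 2:
  Latitude: 22.692′ = 0.378200°; total 58.378200
  N ⇒ keep positive
  Lon: 179 + 21.426/60 = 179.357100
  E → positive
Point 3:
  φ: 58.76′ = 0.979333°; total 31.979333
  N ⇒ keep positive
  Longitude: 40.885′ = 0.681417°; total 27.681417
  W → negative

1. -58.63503, 85.97889
2. 58.37820, 179.35710
3. 31.97933, -27.68142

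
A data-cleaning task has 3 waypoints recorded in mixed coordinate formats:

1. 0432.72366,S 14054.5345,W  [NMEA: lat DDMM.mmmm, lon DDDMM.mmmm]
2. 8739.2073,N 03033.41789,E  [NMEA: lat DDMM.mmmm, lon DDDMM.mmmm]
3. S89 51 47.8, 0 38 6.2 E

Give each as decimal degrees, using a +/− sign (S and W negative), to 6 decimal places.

Point 1:
  φ: split at 2 digits → 04° and 32.72366′; 4 + 32.72366/60 = 4.5453943
  S ⇒ negate
  λ: split at 3 digits → 140° and 54.5345′; 140 + 54.5345/60 = 140.9089083
  W ⇒ negate
Point 2:
  φ: degrees = first 2 digits = 87, minutes = 39.2073; 87 + 39.2073/60 = 87.6534550
  N ⇒ keep positive
  λ: degrees = first 3 digits = 30, minutes = 33.41789; 30 + 33.41789/60 = 30.5569648
  E ⇒ keep positive
Point 3:
  Latitude: 89° + 51/60 + 47.8/3600 = 89 + 0.850000 + 0.013278 = 89.8632778
  S → negative
  λ: 0 + 38/60 + 6.2/3600 = 0.6350556
  E → positive

1. -4.545394, -140.908908
2. 87.653455, 30.556965
3. -89.863278, 0.635056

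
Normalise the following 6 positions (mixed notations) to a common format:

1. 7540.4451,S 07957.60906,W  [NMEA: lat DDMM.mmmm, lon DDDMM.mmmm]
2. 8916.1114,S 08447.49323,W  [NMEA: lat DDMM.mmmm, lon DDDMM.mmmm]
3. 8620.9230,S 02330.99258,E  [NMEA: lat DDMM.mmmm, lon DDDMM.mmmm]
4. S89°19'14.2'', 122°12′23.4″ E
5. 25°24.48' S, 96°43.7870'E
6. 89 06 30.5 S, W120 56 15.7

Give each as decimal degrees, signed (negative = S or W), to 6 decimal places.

1. -75.674085, -79.960151
2. -89.268523, -84.791554
3. -86.348717, 23.516543
4. -89.320611, 122.206500
5. -25.408000, 96.729783
6. -89.108472, -120.937694

Point 1:
  Latitude: degrees = first 2 digits = 75, minutes = 40.4451; 75 + 40.4451/60 = 75.6740850
  S → negative
  Longitude: degrees = first 3 digits = 79, minutes = 57.60906; 79 + 57.60906/60 = 79.9601510
  W ⇒ negate
Point 2:
  φ: split at 2 digits → 89° and 16.1114′; 89 + 16.1114/60 = 89.2685233
  S → negative
  λ: split at 3 digits → 084° and 47.49323′; 84 + 47.49323/60 = 84.7915538
  hemisphere W, so the sign is −
Point 3:
  φ: degrees = first 2 digits = 86, minutes = 20.923; 86 + 20.923/60 = 86.3487167
  S → negative
  Longitude: split at 3 digits → 023° and 30.99258′; 23 + 30.99258/60 = 23.5165430
  E ⇒ keep positive
Point 4:
  Lat: 19′ + 14.2″ = 19.23667′; 89 + 19.23667/60 = 89.3206111
  S ⇒ negate
  λ: 122 + 12/60 + 23.4/3600 = 122.2065000
  E → positive
Point 5:
  φ: 24.48′ = 0.408000°; total 25.4080000
  S ⇒ negate
  Longitude: 43.787′ = 0.729783°; total 96.7297833
  E → positive
Point 6:
  Lat: 89 + 6/60 + 30.5/3600 = 89.1084722
  hemisphere S, so the sign is −
  Longitude: 120° + 56/60 + 15.7/3600 = 120 + 0.933333 + 0.004361 = 120.9376944
  W → negative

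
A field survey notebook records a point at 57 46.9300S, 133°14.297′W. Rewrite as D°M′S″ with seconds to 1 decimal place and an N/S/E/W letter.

Latitude: 46.93000′ → 46′ and 0.93000 × 60 = 55.800″
Lon: fractional minutes 0.29700 × 60 = 17.820″

57°46′55.8″ S, 133°14′17.8″ W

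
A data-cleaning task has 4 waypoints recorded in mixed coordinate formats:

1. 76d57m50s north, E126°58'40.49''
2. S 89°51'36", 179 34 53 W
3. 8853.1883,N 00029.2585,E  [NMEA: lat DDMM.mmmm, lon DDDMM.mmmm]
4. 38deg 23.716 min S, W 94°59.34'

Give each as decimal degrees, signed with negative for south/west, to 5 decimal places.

1. 76.96389, 126.97791
2. -89.86000, -179.58139
3. 88.88647, 0.48764
4. -38.39527, -94.98900

Point 1:
  Latitude: 57′ + 50″ = 57.83333′; 76 + 57.83333/60 = 76.963889
  N → positive
  Longitude: 126° + 58/60 + 40.49/3600 = 126 + 0.966667 + 0.011247 = 126.977914
  E → positive
Point 2:
  Latitude: 51′ + 36″ = 51.60000′; 89 + 51.60000/60 = 89.860000
  S → negative
  Longitude: 179° + 34/60 + 53/3600 = 179 + 0.566667 + 0.014722 = 179.581389
  hemisphere W, so the sign is −
Point 3:
  Lat: split at 2 digits → 88° and 53.1883′; 88 + 53.1883/60 = 88.886472
  N → positive
  Longitude: split at 3 digits → 000° and 29.2585′; 0 + 29.2585/60 = 0.487642
  E → positive
Point 4:
  Lat: 38 + 23.716/60 = 38.395267
  S ⇒ negate
  Lon: 59.34′ = 0.989000°; total 94.989000
  W ⇒ negate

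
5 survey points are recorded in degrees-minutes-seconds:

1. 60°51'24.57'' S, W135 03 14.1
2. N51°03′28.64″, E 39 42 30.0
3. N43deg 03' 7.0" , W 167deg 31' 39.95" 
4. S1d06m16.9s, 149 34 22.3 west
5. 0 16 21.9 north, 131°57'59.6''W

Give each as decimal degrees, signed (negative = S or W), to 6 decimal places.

Point 1:
  Lat: 60 + 51/60 + 24.57/3600 = 60.8568250
  S ⇒ negate
  Longitude: 3′ + 14.1″ = 3.23500′; 135 + 3.23500/60 = 135.0539167
  hemisphere W, so the sign is −
Point 2:
  Lat: 51° + 3/60 + 28.64/3600 = 51 + 0.050000 + 0.007956 = 51.0579556
  N ⇒ keep positive
  λ: 39 + 42/60 + 30/3600 = 39.7083333
  E ⇒ keep positive
Point 3:
  φ: 3′ + 7″ = 3.11667′; 43 + 3.11667/60 = 43.0519444
  N ⇒ keep positive
  λ: 31′ + 39.95″ = 31.66583′; 167 + 31.66583/60 = 167.5277639
  W → negative
Point 4:
  φ: 6′ + 16.9″ = 6.28167′; 1 + 6.28167/60 = 1.1046944
  hemisphere S, so the sign is −
  Lon: 149 + 34/60 + 22.3/3600 = 149.5728611
  hemisphere W, so the sign is −
Point 5:
  φ: 0° + 16/60 + 21.9/3600 = 0 + 0.266667 + 0.006083 = 0.2727500
  N ⇒ keep positive
  Lon: 131 + 57/60 + 59.6/3600 = 131.9665556
  hemisphere W, so the sign is −

1. -60.856825, -135.053917
2. 51.057956, 39.708333
3. 43.051944, -167.527764
4. -1.104694, -149.572861
5. 0.272750, -131.966556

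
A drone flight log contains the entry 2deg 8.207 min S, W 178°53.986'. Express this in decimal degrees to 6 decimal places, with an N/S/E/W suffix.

2.136783° S, 178.899767° W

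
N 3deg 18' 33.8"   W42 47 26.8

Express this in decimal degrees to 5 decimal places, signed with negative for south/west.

3.30939, -42.79078

Latitude: 3 + 18/60 + 33.8/3600 = 3.309389
N ⇒ keep positive
Longitude: 42° + 47/60 + 26.8/3600 = 42 + 0.783333 + 0.007444 = 42.790778
hemisphere W, so the sign is −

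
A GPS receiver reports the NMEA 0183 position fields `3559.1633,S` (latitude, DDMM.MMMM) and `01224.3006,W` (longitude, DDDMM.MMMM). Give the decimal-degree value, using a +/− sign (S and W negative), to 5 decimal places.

-35.98606, -12.40501

Lat: degrees = first 2 digits = 35, minutes = 59.1633; 35 + 59.1633/60 = 35.986055
hemisphere S, so the sign is −
Lon: degrees = first 3 digits = 12, minutes = 24.3006; 12 + 24.3006/60 = 12.405010
hemisphere W, so the sign is −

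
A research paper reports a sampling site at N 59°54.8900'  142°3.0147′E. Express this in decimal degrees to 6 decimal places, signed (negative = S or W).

Lat: 59 + 54.89/60 = 59.9148333
N → positive
λ: 142 + 3.0147/60 = 142.0502450
E ⇒ keep positive

59.914833, 142.050245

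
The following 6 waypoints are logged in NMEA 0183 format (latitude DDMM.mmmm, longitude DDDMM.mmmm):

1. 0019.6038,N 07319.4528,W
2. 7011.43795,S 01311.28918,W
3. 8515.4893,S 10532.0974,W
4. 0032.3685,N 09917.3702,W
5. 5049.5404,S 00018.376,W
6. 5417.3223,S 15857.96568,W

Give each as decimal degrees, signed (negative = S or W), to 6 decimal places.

1. 0.326730, -73.324213
2. -70.190633, -13.188153
3. -85.258155, -105.534957
4. 0.539475, -99.289503
5. -50.825673, -0.306267
6. -54.288705, -158.966095

Point 1:
  Latitude: degrees = first 2 digits = 0, minutes = 19.6038; 0 + 19.6038/60 = 0.3267300
  N → positive
  Longitude: degrees = first 3 digits = 73, minutes = 19.4528; 73 + 19.4528/60 = 73.3242133
  W ⇒ negate
Point 2:
  Latitude: split at 2 digits → 70° and 11.43795′; 70 + 11.43795/60 = 70.1906325
  hemisphere S, so the sign is −
  λ: split at 3 digits → 013° and 11.28918′; 13 + 11.28918/60 = 13.1881530
  hemisphere W, so the sign is −
Point 3:
  φ: degrees = first 2 digits = 85, minutes = 15.4893; 85 + 15.4893/60 = 85.2581550
  S ⇒ negate
  Longitude: degrees = first 3 digits = 105, minutes = 32.0974; 105 + 32.0974/60 = 105.5349567
  hemisphere W, so the sign is −
Point 4:
  Latitude: split at 2 digits → 00° and 32.3685′; 0 + 32.3685/60 = 0.5394750
  N ⇒ keep positive
  Lon: split at 3 digits → 099° and 17.3702′; 99 + 17.3702/60 = 99.2895033
  W ⇒ negate
Point 5:
  φ: degrees = first 2 digits = 50, minutes = 49.5404; 50 + 49.5404/60 = 50.8256733
  S → negative
  Lon: degrees = first 3 digits = 0, minutes = 18.376; 0 + 18.376/60 = 0.3062667
  W → negative
Point 6:
  Lat: degrees = first 2 digits = 54, minutes = 17.3223; 54 + 17.3223/60 = 54.2887050
  S → negative
  Lon: degrees = first 3 digits = 158, minutes = 57.96568; 158 + 57.96568/60 = 158.9660947
  hemisphere W, so the sign is −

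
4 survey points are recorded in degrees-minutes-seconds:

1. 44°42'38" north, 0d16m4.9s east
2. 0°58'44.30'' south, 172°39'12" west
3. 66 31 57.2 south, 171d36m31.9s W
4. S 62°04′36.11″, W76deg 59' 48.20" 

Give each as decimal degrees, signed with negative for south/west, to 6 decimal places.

Point 1:
  Lat: 44° + 42/60 + 38/3600 = 44 + 0.700000 + 0.010556 = 44.7105556
  N ⇒ keep positive
  λ: 0° + 16/60 + 4.9/3600 = 0 + 0.266667 + 0.001361 = 0.2680278
  E → positive
Point 2:
  Latitude: 0° + 58/60 + 44.3/3600 = 0 + 0.966667 + 0.012306 = 0.9789722
  S ⇒ negate
  λ: 172° + 39/60 + 12/3600 = 172 + 0.650000 + 0.003333 = 172.6533333
  W ⇒ negate
Point 3:
  Lat: 66° + 31/60 + 57.2/3600 = 66 + 0.516667 + 0.015889 = 66.5325556
  hemisphere S, so the sign is −
  λ: 171 + 36/60 + 31.9/3600 = 171.6088611
  W ⇒ negate
Point 4:
  φ: 62 + 4/60 + 36.11/3600 = 62.0766972
  S ⇒ negate
  Lon: 59′ + 48.2″ = 59.80333′; 76 + 59.80333/60 = 76.9967222
  hemisphere W, so the sign is −

1. 44.710556, 0.268028
2. -0.978972, -172.653333
3. -66.532556, -171.608861
4. -62.076697, -76.996722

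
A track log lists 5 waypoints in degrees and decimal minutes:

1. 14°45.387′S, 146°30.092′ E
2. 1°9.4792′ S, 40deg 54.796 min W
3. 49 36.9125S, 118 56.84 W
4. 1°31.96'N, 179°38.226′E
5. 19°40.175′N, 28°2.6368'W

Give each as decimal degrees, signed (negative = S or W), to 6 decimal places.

1. -14.756450, 146.501533
2. -1.157987, -40.913267
3. -49.615208, -118.947333
4. 1.532667, 179.637100
5. 19.669583, -28.043947

Point 1:
  Latitude: 45.387′ = 0.756450°; total 14.7564500
  S → negative
  Lon: 146 + 30.092/60 = 146.5015333
  E ⇒ keep positive
Point 2:
  φ: 1 + 9.4792/60 = 1.1579867
  hemisphere S, so the sign is −
  Lon: 40 + 54.796/60 = 40.9132667
  W ⇒ negate
Point 3:
  φ: 36.9125′ = 0.615208°; total 49.6152083
  hemisphere S, so the sign is −
  Longitude: 118 + 56.84/60 = 118.9473333
  W ⇒ negate
Point 4:
  Latitude: 1 + 31.96/60 = 1.5326667
  N → positive
  Longitude: 179 + 38.226/60 = 179.6371000
  E → positive
Point 5:
  φ: 40.175′ = 0.669583°; total 19.6695833
  N ⇒ keep positive
  Lon: 2.6368′ = 0.043947°; total 28.0439467
  hemisphere W, so the sign is −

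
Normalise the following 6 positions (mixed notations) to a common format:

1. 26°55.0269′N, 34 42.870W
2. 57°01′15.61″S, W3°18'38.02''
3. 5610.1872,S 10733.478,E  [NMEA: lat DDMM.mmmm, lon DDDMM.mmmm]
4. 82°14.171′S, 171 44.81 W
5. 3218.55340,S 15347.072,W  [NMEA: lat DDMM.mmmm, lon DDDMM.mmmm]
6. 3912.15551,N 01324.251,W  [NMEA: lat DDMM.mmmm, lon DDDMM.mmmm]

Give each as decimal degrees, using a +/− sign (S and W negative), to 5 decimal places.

1. 26.91712, -34.71450
2. -57.02100, -3.31056
3. -56.16979, 107.55797
4. -82.23618, -171.74683
5. -32.30922, -153.78453
6. 39.20259, -13.40418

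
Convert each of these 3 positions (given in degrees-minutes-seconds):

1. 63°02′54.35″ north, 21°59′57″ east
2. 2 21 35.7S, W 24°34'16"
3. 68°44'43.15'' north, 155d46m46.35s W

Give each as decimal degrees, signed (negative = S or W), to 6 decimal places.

1. 63.048431, 21.999167
2. -2.359917, -24.571111
3. 68.745319, -155.779542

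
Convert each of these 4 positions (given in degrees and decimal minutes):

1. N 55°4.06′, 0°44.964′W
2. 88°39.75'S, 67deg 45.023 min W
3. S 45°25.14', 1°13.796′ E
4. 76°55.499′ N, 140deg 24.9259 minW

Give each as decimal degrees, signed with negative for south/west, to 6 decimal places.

Point 1:
  Latitude: 55 + 4.06/60 = 55.0676667
  N ⇒ keep positive
  Longitude: 44.964′ = 0.749400°; total 0.7494000
  W → negative
Point 2:
  Lat: 39.75′ = 0.662500°; total 88.6625000
  S → negative
  Longitude: 45.023′ = 0.750383°; total 67.7503833
  hemisphere W, so the sign is −
Point 3:
  Latitude: 25.14′ = 0.419000°; total 45.4190000
  hemisphere S, so the sign is −
  Lon: 1 + 13.796/60 = 1.2299333
  E ⇒ keep positive
Point 4:
  Latitude: 76 + 55.499/60 = 76.9249833
  N ⇒ keep positive
  Lon: 24.9259′ = 0.415432°; total 140.4154317
  W ⇒ negate

1. 55.067667, -0.749400
2. -88.662500, -67.750383
3. -45.419000, 1.229933
4. 76.924983, -140.415432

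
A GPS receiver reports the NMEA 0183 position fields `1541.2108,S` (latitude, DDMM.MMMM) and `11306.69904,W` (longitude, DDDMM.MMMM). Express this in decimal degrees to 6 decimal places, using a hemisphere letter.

15.686847° S, 113.111651° W

Lat: split at 2 digits → 15° and 41.2108′; 15 + 41.2108/60 = 15.6868467
Longitude: degrees = first 3 digits = 113, minutes = 6.69904; 113 + 6.69904/60 = 113.1116507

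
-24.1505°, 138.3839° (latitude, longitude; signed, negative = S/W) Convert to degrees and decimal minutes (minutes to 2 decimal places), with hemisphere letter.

24° 9.03′ S, 138° 23.03′ E

Latitude is negative → S; |value| = 24.150500
Latitude: fractional part 0.150500 → 9.0300 minutes
Lon: 138° + 0.383900 × 60 = 138° 23.0340′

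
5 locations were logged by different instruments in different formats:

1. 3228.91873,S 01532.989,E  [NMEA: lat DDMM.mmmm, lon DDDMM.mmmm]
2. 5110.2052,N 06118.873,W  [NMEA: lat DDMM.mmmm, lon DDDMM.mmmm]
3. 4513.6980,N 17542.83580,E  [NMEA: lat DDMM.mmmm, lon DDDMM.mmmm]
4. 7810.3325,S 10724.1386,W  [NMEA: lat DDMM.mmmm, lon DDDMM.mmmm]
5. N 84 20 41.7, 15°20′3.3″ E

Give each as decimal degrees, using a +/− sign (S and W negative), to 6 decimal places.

Point 1:
  Latitude: degrees = first 2 digits = 32, minutes = 28.91873; 32 + 28.91873/60 = 32.4819788
  S ⇒ negate
  Longitude: degrees = first 3 digits = 15, minutes = 32.989; 15 + 32.989/60 = 15.5498167
  E ⇒ keep positive
Point 2:
  Lat: degrees = first 2 digits = 51, minutes = 10.2052; 51 + 10.2052/60 = 51.1700867
  N → positive
  Longitude: split at 3 digits → 061° and 18.873′; 61 + 18.873/60 = 61.3145500
  hemisphere W, so the sign is −
Point 3:
  φ: degrees = first 2 digits = 45, minutes = 13.698; 45 + 13.698/60 = 45.2283000
  N → positive
  λ: split at 3 digits → 175° and 42.8358′; 175 + 42.8358/60 = 175.7139300
  E ⇒ keep positive
Point 4:
  Lat: split at 2 digits → 78° and 10.3325′; 78 + 10.3325/60 = 78.1722083
  S ⇒ negate
  Longitude: split at 3 digits → 107° and 24.1386′; 107 + 24.1386/60 = 107.4023100
  hemisphere W, so the sign is −
Point 5:
  φ: 84 + 20/60 + 41.7/3600 = 84.3449167
  N → positive
  λ: 15 + 20/60 + 3.3/3600 = 15.3342500
  E ⇒ keep positive

1. -32.481979, 15.549817
2. 51.170087, -61.314550
3. 45.228300, 175.713930
4. -78.172208, -107.402310
5. 84.344917, 15.334250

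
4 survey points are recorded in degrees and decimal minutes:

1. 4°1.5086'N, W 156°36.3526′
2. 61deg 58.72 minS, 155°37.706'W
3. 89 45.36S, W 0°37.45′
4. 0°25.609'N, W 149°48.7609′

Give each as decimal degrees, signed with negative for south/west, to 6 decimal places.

1. 4.025143, -156.605877
2. -61.978667, -155.628433
3. -89.756000, -0.624167
4. 0.426817, -149.812682

Point 1:
  Lat: 1.5086′ = 0.025143°; total 4.0251433
  N ⇒ keep positive
  λ: 36.3526′ = 0.605877°; total 156.6058767
  W → negative
Point 2:
  φ: 61 + 58.72/60 = 61.9786667
  S → negative
  Lon: 155 + 37.706/60 = 155.6284333
  W ⇒ negate
Point 3:
  Lat: 89 + 45.36/60 = 89.7560000
  S → negative
  Longitude: 37.45′ = 0.624167°; total 0.6241667
  W → negative
Point 4:
  Latitude: 0 + 25.609/60 = 0.4268167
  N → positive
  λ: 149 + 48.7609/60 = 149.8126817
  hemisphere W, so the sign is −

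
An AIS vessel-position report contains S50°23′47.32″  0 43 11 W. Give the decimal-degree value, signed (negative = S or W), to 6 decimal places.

Lat: 50° + 23/60 + 47.32/3600 = 50 + 0.383333 + 0.013144 = 50.3964778
hemisphere S, so the sign is −
Lon: 0° + 43/60 + 11/3600 = 0 + 0.716667 + 0.003056 = 0.7197222
hemisphere W, so the sign is −

-50.396478, -0.719722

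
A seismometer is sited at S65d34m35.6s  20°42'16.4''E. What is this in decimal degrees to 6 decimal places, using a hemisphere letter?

65.576556° S, 20.704556° E

φ: 34′ + 35.6″ = 34.59333′; 65 + 34.59333/60 = 65.5765556
λ: 20 + 42/60 + 16.4/3600 = 20.7045556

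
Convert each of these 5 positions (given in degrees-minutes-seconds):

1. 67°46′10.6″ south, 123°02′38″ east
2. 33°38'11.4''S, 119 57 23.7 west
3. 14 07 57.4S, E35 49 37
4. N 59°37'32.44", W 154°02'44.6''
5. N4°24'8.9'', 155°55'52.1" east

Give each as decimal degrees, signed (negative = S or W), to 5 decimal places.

Point 1:
  Latitude: 46′ + 10.6″ = 46.17667′; 67 + 46.17667/60 = 67.769611
  S → negative
  Longitude: 2′ + 38″ = 2.63333′; 123 + 2.63333/60 = 123.043889
  E ⇒ keep positive
Point 2:
  Lat: 38′ + 11.4″ = 38.19000′; 33 + 38.19000/60 = 33.636500
  S → negative
  λ: 57′ + 23.7″ = 57.39500′; 119 + 57.39500/60 = 119.956583
  W → negative
Point 3:
  Lat: 14 + 7/60 + 57.4/3600 = 14.132611
  S ⇒ negate
  Longitude: 35° + 49/60 + 37/3600 = 35 + 0.816667 + 0.010278 = 35.826944
  E ⇒ keep positive
Point 4:
  φ: 59° + 37/60 + 32.44/3600 = 59 + 0.616667 + 0.009011 = 59.625678
  N → positive
  Longitude: 154 + 2/60 + 44.6/3600 = 154.045722
  hemisphere W, so the sign is −
Point 5:
  φ: 4 + 24/60 + 8.9/3600 = 4.402472
  N ⇒ keep positive
  λ: 155° + 55/60 + 52.1/3600 = 155 + 0.916667 + 0.014472 = 155.931139
  E → positive

1. -67.76961, 123.04389
2. -33.63650, -119.95658
3. -14.13261, 35.82694
4. 59.62568, -154.04572
5. 4.40247, 155.93114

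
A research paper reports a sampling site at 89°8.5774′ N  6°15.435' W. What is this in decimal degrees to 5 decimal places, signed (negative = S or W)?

89.14296, -6.25725

Latitude: 89 + 8.5774/60 = 89.142957
N → positive
Lon: 6 + 15.435/60 = 6.257250
hemisphere W, so the sign is −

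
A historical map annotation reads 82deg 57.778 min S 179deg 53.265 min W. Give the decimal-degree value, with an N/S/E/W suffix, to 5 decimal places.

82.96297° S, 179.88775° W

Lat: 82 + 57.778/60 = 82.962967
Lon: 179 + 53.265/60 = 179.887750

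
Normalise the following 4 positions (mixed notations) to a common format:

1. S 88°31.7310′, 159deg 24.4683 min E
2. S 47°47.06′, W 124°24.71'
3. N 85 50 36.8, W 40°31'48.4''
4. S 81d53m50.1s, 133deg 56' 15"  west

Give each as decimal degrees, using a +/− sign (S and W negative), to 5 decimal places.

Point 1:
  Latitude: 31.731′ = 0.528850°; total 88.528850
  hemisphere S, so the sign is −
  Lon: 24.4683′ = 0.407805°; total 159.407805
  E ⇒ keep positive
Point 2:
  φ: 47.06′ = 0.784333°; total 47.784333
  hemisphere S, so the sign is −
  λ: 124 + 24.71/60 = 124.411833
  hemisphere W, so the sign is −
Point 3:
  φ: 85 + 50/60 + 36.8/3600 = 85.843556
  N → positive
  Longitude: 40 + 31/60 + 48.4/3600 = 40.530111
  W → negative
Point 4:
  Lat: 81 + 53/60 + 50.1/3600 = 81.897250
  hemisphere S, so the sign is −
  λ: 133 + 56/60 + 15/3600 = 133.937500
  W ⇒ negate

1. -88.52885, 159.40781
2. -47.78433, -124.41183
3. 85.84356, -40.53011
4. -81.89725, -133.93750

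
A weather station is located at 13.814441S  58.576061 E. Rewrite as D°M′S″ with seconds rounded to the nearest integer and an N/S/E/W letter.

φ: 0.814441 × 60 = 48.86646′ → 48′, remainder × 60 = 51.99″
Lon: whole degrees 58; 34.56366′ → 34′ and 33.82″

13°48′52″ S, 58°34′34″ E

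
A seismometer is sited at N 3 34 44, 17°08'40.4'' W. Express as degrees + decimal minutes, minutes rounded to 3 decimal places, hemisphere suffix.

3° 34.733′ N, 17° 8.673′ W

φ: 34 + 44/60 = 34.73333′
Lon: 8 + 40.4/60 = 8.67333′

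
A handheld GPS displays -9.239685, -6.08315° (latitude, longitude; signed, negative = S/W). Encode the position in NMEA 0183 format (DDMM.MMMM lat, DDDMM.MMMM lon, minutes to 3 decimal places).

0914.381,S / 00604.989,W

Latitude is negative → S; |value| = 9.239685
Latitude: 9° + 0.239685 × 60 = 9° 14.38110′
Longitude is negative → W; |value| = 6.083150
λ: fractional part 0.083150 → 4.98900 minutes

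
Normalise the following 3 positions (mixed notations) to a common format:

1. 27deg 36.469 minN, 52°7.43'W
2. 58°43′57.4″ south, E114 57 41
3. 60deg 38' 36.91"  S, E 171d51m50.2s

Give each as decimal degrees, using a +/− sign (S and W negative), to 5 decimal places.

Point 1:
  φ: 27 + 36.469/60 = 27.607817
  N ⇒ keep positive
  Lon: 7.43′ = 0.123833°; total 52.123833
  W ⇒ negate
Point 2:
  Lat: 58° + 43/60 + 57.4/3600 = 58 + 0.716667 + 0.015944 = 58.732611
  hemisphere S, so the sign is −
  λ: 57′ + 41″ = 57.68333′; 114 + 57.68333/60 = 114.961389
  E → positive
Point 3:
  Lat: 38′ + 36.91″ = 38.61517′; 60 + 38.61517/60 = 60.643586
  S → negative
  Longitude: 171° + 51/60 + 50.2/3600 = 171 + 0.850000 + 0.013944 = 171.863944
  E → positive

1. 27.60782, -52.12383
2. -58.73261, 114.96139
3. -60.64359, 171.86394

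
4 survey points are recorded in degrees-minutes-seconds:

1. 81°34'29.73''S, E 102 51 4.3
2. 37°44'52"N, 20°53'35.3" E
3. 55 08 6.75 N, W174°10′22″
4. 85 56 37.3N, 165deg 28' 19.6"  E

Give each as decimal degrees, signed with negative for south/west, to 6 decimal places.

Point 1:
  Latitude: 81 + 34/60 + 29.73/3600 = 81.5749250
  S → negative
  Lon: 102° + 51/60 + 4.3/3600 = 102 + 0.850000 + 0.001194 = 102.8511944
  E → positive
Point 2:
  φ: 44′ + 52″ = 44.86667′; 37 + 44.86667/60 = 37.7477778
  N → positive
  Longitude: 20 + 53/60 + 35.3/3600 = 20.8931389
  E ⇒ keep positive
Point 3:
  φ: 8′ + 6.75″ = 8.11250′; 55 + 8.11250/60 = 55.1352083
  N → positive
  λ: 174° + 10/60 + 22/3600 = 174 + 0.166667 + 0.006111 = 174.1727778
  W → negative
Point 4:
  Latitude: 85 + 56/60 + 37.3/3600 = 85.9436944
  N ⇒ keep positive
  Longitude: 165 + 28/60 + 19.6/3600 = 165.4721111
  E ⇒ keep positive

1. -81.574925, 102.851194
2. 37.747778, 20.893139
3. 55.135208, -174.172778
4. 85.943694, 165.472111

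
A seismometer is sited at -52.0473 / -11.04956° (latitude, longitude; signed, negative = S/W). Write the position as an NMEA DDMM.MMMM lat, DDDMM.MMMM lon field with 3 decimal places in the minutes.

5202.838,S / 01102.974,W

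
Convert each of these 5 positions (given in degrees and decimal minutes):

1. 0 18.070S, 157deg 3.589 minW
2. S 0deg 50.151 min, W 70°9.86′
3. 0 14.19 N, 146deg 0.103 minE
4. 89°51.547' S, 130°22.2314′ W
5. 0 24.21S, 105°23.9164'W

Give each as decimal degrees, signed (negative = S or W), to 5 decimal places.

1. -0.30117, -157.05982
2. -0.83585, -70.16433
3. 0.23650, 146.00172
4. -89.85912, -130.37052
5. -0.40350, -105.39861

Point 1:
  Latitude: 0 + 18.07/60 = 0.301167
  hemisphere S, so the sign is −
  Lon: 3.589′ = 0.059817°; total 157.059817
  hemisphere W, so the sign is −
Point 2:
  φ: 0 + 50.151/60 = 0.835850
  hemisphere S, so the sign is −
  λ: 9.86′ = 0.164333°; total 70.164333
  hemisphere W, so the sign is −
Point 3:
  Latitude: 0 + 14.19/60 = 0.236500
  N ⇒ keep positive
  λ: 0.103′ = 0.001717°; total 146.001717
  E → positive
Point 4:
  Latitude: 89 + 51.547/60 = 89.859117
  hemisphere S, so the sign is −
  Lon: 22.2314′ = 0.370523°; total 130.370523
  W ⇒ negate
Point 5:
  φ: 0 + 24.21/60 = 0.403500
  hemisphere S, so the sign is −
  Lon: 105 + 23.9164/60 = 105.398607
  W → negative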